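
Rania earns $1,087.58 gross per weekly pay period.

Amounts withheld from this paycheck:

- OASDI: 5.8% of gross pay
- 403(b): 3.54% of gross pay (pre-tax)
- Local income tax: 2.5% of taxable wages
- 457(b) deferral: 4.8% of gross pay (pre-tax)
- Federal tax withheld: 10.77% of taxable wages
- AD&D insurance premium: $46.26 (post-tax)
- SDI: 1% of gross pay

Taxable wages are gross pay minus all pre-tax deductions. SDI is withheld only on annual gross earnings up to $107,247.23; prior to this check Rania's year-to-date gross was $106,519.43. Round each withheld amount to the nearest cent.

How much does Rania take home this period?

457(b) deferral: $1,087.58 × 0.048 = $52.20
403(b): $1,087.58 × 0.0354 = $38.50
Pre-tax total = $52.20 + $38.50 = $90.70
Taxable wages = $1,087.58 − $90.70 = $996.88
Local income tax: $996.88 × 0.025 = $24.92
Federal tax withheld: $996.88 × 0.1077 = $107.36
OASDI: $1,087.58 × 0.058 = $63.08
SDI: only $107,247.23 − $106,519.43 = $727.80 of this check is subject → $727.80 × 0.01 = $7.28
AD&D insurance premium: $46.26
Total deductions = $52.20 + $38.50 + $24.92 + $107.36 + $63.08 + $7.28 + $46.26 = $339.60
Net pay = $1,087.58 − $339.60 = $747.98

$747.98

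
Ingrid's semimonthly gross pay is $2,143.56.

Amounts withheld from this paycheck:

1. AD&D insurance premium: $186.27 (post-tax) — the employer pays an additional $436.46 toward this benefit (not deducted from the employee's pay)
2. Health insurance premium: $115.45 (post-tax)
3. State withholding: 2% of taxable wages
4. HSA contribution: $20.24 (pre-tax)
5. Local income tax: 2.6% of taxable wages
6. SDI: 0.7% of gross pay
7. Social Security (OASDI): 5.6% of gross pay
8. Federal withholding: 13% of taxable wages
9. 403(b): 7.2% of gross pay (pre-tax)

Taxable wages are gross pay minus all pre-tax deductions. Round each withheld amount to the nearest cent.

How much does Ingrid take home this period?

$1,185.68

403(b): $2,143.56 × 0.072 = $154.34
HSA contribution: $20.24
Pre-tax total = $154.34 + $20.24 = $174.58
Taxable wages = $2,143.56 − $174.58 = $1,968.98
Local income tax: $1,968.98 × 0.026 = $51.19
State withholding: $1,968.98 × 0.02 = $39.38
Federal withholding: $1,968.98 × 0.13 = $255.97
Social Security (OASDI): $2,143.56 × 0.056 = $120.04
SDI: $2,143.56 × 0.007 = $15.00
AD&D insurance premium: $186.27
Health insurance premium: $115.45
(Employer's $436.46 toward AD&D insurance premium is not withheld from the employee.)
Total deductions = $154.34 + $20.24 + $51.19 + $39.38 + $255.97 + $120.04 + $15.00 + $186.27 + $115.45 = $957.88
Net pay = $2,143.56 − $957.88 = $1,185.68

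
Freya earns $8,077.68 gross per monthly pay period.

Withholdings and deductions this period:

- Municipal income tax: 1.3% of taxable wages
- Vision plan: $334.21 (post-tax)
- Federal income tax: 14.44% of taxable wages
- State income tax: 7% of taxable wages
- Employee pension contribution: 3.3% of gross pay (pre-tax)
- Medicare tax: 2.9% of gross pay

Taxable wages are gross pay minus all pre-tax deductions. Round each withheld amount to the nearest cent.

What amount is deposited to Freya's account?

Employee pension contribution: $8,077.68 × 0.033 = $266.56
Taxable wages = $8,077.68 − $266.56 = $7,811.12
State income tax: $7,811.12 × 0.07 = $546.78
Municipal income tax: $7,811.12 × 0.013 = $101.54
Federal income tax: $7,811.12 × 0.1444 = $1,127.93
Medicare tax: $8,077.68 × 0.029 = $234.25
Vision plan: $334.21
Total deductions = $266.56 + $546.78 + $101.54 + $1,127.93 + $234.25 + $334.21 = $2,611.27
Net pay = $8,077.68 − $2,611.27 = $5,466.41

$5,466.41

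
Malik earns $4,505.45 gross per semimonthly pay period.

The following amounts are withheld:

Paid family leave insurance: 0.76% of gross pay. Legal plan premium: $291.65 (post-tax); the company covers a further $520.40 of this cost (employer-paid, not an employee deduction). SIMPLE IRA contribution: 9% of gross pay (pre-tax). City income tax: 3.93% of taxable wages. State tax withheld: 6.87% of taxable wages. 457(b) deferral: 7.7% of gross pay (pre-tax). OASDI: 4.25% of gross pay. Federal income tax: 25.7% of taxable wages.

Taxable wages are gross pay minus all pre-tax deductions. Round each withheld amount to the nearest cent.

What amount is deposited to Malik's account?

$1,865.82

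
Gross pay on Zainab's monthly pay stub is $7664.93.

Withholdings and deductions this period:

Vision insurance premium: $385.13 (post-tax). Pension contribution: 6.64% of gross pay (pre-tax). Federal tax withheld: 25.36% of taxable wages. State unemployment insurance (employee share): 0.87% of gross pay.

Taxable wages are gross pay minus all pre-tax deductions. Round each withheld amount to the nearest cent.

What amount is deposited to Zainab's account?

Pension contribution: $7664.93 × 0.0664 = $508.95
Taxable wages = $7664.93 − $508.95 = $7155.98
Federal tax withheld: $7155.98 × 0.2536 = $1814.76
State unemployment insurance (employee share): $7664.93 × 0.0087 = $66.68
Vision insurance premium: $385.13
Total deductions = $508.95 + $1814.76 + $66.68 + $385.13 = $2775.52
Net pay = $7664.93 − $2775.52 = $4889.41

$4889.41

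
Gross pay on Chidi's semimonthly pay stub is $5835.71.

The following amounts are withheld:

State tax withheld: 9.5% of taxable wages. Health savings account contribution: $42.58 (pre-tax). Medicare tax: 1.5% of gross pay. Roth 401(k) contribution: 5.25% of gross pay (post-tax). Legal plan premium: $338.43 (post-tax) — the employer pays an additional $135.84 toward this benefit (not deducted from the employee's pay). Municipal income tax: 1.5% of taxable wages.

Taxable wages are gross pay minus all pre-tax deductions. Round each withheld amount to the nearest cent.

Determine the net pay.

$4423.54

Health savings account contribution: $42.58
Taxable wages = $5835.71 − $42.58 = $5793.13
State tax withheld: $5793.13 × 0.095 = $550.35
Municipal income tax: $5793.13 × 0.015 = $86.90
Medicare tax: $5835.71 × 0.015 = $87.54
Roth 401(k) contribution: $5835.71 × 0.0525 = $306.37
Legal plan premium: $338.43
(Employer's $135.84 toward legal plan premium is not withheld from the employee.)
Total deductions = $42.58 + $550.35 + $86.90 + $87.54 + $306.37 + $338.43 = $1412.17
Net pay = $5835.71 − $1412.17 = $4423.54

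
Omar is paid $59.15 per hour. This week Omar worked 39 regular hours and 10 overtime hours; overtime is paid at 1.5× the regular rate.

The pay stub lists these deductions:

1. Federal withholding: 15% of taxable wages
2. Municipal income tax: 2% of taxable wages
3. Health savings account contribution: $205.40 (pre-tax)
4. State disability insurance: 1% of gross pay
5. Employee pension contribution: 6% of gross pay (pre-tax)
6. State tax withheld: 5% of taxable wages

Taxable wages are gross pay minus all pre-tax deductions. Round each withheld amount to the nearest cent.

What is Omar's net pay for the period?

$2,149.76

Regular pay: 39 × $59.15 = $2,306.85
Overtime pay: 10 × $59.15 × 1.5 = $887.25
Gross pay = $2,306.85 + $887.25 = $3,194.10
Employee pension contribution: $3,194.10 × 0.06 = $191.65
Health savings account contribution: $205.40
Pre-tax total = $191.65 + $205.40 = $397.05
Taxable wages = $3,194.10 − $397.05 = $2,797.05
State tax withheld: $2,797.05 × 0.05 = $139.85
Federal withholding: $2,797.05 × 0.15 = $419.56
Municipal income tax: $2,797.05 × 0.02 = $55.94
State disability insurance: $3,194.10 × 0.01 = $31.94
Total deductions = $191.65 + $205.40 + $139.85 + $419.56 + $55.94 + $31.94 = $1,044.34
Net pay = $3,194.10 − $1,044.34 = $2,149.76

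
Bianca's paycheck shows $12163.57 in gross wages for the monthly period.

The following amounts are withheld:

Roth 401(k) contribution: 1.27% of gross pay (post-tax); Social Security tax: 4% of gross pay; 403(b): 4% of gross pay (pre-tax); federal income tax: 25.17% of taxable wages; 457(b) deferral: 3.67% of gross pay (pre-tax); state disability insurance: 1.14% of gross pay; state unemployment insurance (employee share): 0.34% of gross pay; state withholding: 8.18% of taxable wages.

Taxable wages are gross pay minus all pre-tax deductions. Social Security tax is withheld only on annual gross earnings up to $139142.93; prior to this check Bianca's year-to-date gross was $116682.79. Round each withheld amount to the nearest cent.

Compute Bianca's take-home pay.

$6664.17

403(b): $12163.57 × 0.04 = $486.54
457(b) deferral: $12163.57 × 0.0367 = $446.40
Pre-tax total = $486.54 + $446.40 = $932.94
Taxable wages = $12163.57 − $932.94 = $11230.63
Federal income tax: $11230.63 × 0.2517 = $2826.75
State withholding: $11230.63 × 0.0818 = $918.67
Social Security tax: cap not yet reached, full $12163.57 is subject → $12163.57 × 0.04 = $486.54
State unemployment insurance (employee share): $12163.57 × 0.0034 = $41.36
State disability insurance: $12163.57 × 0.0114 = $138.66
Roth 401(k) contribution: $12163.57 × 0.0127 = $154.48
Total deductions = $486.54 + $446.40 + $2826.75 + $918.67 + $486.54 + $41.36 + $138.66 + $154.48 = $5499.40
Net pay = $12163.57 − $5499.40 = $6664.17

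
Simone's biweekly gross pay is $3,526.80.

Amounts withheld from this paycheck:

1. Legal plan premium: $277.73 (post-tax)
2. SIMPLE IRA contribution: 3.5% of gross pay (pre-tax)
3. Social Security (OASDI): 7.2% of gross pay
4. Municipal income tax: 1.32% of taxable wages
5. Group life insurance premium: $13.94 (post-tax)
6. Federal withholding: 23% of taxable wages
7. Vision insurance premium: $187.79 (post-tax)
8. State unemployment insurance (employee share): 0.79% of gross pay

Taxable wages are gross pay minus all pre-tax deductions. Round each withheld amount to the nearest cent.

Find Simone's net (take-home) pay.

$1,814.42

SIMPLE IRA contribution: $3,526.80 × 0.035 = $123.44
Taxable wages = $3,526.80 − $123.44 = $3,403.36
Municipal income tax: $3,403.36 × 0.0132 = $44.92
Federal withholding: $3,403.36 × 0.23 = $782.77
Social Security (OASDI): $3,526.80 × 0.072 = $253.93
State unemployment insurance (employee share): $3,526.80 × 0.0079 = $27.86
Vision insurance premium: $187.79
Legal plan premium: $277.73
Group life insurance premium: $13.94
Total deductions = $123.44 + $44.92 + $782.77 + $253.93 + $27.86 + $187.79 + $277.73 + $13.94 = $1,712.38
Net pay = $3,526.80 − $1,712.38 = $1,814.42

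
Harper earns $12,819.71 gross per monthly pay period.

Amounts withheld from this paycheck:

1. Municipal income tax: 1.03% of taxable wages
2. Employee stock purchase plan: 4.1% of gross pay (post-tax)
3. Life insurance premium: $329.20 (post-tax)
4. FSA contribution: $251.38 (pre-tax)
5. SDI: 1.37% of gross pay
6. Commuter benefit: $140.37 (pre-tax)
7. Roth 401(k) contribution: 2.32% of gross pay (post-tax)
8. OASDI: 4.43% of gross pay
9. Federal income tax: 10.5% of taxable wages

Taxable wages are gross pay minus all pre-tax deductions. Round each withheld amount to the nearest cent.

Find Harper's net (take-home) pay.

FSA contribution: $251.38
Commuter benefit: $140.37
Pre-tax total = $251.38 + $140.37 = $391.75
Taxable wages = $12,819.71 − $391.75 = $12,427.96
Municipal income tax: $12,427.96 × 0.0103 = $128.01
Federal income tax: $12,427.96 × 0.105 = $1,304.94
OASDI: $12,819.71 × 0.0443 = $567.91
SDI: $12,819.71 × 0.0137 = $175.63
Roth 401(k) contribution: $12,819.71 × 0.0232 = $297.42
Life insurance premium: $329.20
Employee stock purchase plan: $12,819.71 × 0.041 = $525.61
Total deductions = $251.38 + $140.37 + $128.01 + $1,304.94 + $567.91 + $175.63 + $297.42 + $329.20 + $525.61 = $3,720.47
Net pay = $12,819.71 − $3,720.47 = $9,099.24

$9,099.24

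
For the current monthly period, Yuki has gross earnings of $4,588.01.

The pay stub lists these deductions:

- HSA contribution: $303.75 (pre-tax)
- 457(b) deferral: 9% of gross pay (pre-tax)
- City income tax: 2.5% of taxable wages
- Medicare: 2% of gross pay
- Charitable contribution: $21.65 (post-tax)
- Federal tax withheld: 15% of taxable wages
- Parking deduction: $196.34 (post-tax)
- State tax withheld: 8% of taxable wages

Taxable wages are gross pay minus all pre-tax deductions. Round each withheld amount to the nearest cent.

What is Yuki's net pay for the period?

$2,574.40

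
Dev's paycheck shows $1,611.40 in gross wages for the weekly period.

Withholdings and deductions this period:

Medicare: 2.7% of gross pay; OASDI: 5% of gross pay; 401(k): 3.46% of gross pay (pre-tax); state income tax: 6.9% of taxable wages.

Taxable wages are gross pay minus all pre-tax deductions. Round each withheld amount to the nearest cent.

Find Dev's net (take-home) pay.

401(k): $1,611.40 × 0.0346 = $55.75
Taxable wages = $1,611.40 − $55.75 = $1,555.65
State income tax: $1,555.65 × 0.069 = $107.34
Medicare: $1,611.40 × 0.027 = $43.51
OASDI: $1,611.40 × 0.05 = $80.57
Total deductions = $55.75 + $107.34 + $43.51 + $80.57 = $287.17
Net pay = $1,611.40 − $287.17 = $1,324.23

$1,324.23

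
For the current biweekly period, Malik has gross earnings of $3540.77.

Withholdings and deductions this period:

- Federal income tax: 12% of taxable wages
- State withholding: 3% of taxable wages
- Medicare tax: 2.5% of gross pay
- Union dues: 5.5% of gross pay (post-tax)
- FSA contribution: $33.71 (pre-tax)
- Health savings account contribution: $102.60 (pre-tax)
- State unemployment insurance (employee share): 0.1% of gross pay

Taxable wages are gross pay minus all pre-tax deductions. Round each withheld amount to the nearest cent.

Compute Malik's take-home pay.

Health savings account contribution: $102.60
FSA contribution: $33.71
Pre-tax total = $102.60 + $33.71 = $136.31
Taxable wages = $3540.77 − $136.31 = $3404.46
State withholding: $3404.46 × 0.03 = $102.13
Federal income tax: $3404.46 × 0.12 = $408.54
Medicare tax: $3540.77 × 0.025 = $88.52
State unemployment insurance (employee share): $3540.77 × 0.001 = $3.54
Union dues: $3540.77 × 0.055 = $194.74
Total deductions = $102.60 + $33.71 + $102.13 + $408.54 + $88.52 + $3.54 + $194.74 = $933.78
Net pay = $3540.77 − $933.78 = $2606.99

$2606.99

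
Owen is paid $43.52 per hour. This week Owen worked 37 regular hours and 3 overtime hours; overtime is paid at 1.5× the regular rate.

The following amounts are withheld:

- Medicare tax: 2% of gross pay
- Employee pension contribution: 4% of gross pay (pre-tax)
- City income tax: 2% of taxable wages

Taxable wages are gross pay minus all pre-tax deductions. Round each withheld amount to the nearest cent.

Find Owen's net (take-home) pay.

$1,663.04

Regular pay: 37 × $43.52 = $1,610.24
Overtime pay: 3 × $43.52 × 1.5 = $195.84
Gross pay = $1,610.24 + $195.84 = $1,806.08
Employee pension contribution: $1,806.08 × 0.04 = $72.24
Taxable wages = $1,806.08 − $72.24 = $1,733.84
City income tax: $1,733.84 × 0.02 = $34.68
Medicare tax: $1,806.08 × 0.02 = $36.12
Total deductions = $72.24 + $34.68 + $36.12 = $143.04
Net pay = $1,806.08 − $143.04 = $1,663.04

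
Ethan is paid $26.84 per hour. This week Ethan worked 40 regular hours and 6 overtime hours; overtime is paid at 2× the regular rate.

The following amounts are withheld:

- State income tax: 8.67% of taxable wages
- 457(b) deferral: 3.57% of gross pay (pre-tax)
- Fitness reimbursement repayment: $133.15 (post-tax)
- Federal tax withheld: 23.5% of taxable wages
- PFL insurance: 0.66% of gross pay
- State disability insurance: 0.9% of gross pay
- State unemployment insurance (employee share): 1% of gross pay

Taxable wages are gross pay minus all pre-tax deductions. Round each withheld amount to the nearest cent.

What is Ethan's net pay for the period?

$744.01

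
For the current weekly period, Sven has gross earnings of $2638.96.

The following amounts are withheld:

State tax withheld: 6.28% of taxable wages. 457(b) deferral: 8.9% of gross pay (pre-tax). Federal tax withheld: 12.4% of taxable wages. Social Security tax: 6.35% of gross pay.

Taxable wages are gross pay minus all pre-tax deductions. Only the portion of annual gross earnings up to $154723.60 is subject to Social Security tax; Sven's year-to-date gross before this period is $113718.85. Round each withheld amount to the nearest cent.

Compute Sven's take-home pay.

457(b) deferral: $2638.96 × 0.089 = $234.87
Taxable wages = $2638.96 − $234.87 = $2404.09
Federal tax withheld: $2404.09 × 0.124 = $298.11
State tax withheld: $2404.09 × 0.0628 = $150.98
Social Security tax: cap not yet reached, full $2638.96 is subject → $2638.96 × 0.0635 = $167.57
Total deductions = $234.87 + $298.11 + $150.98 + $167.57 = $851.53
Net pay = $2638.96 − $851.53 = $1787.43

$1787.43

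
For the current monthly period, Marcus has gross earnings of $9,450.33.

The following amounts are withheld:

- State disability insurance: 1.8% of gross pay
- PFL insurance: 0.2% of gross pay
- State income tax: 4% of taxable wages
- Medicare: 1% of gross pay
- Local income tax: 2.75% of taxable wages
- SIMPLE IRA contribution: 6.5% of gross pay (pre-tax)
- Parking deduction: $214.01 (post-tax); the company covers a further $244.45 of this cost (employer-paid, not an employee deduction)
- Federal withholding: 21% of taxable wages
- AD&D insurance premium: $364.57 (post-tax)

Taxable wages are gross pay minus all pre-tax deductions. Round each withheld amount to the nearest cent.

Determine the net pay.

$5,521.97

SIMPLE IRA contribution: $9,450.33 × 0.065 = $614.27
Taxable wages = $9,450.33 − $614.27 = $8,836.06
Federal withholding: $8,836.06 × 0.21 = $1,855.57
State income tax: $8,836.06 × 0.04 = $353.44
Local income tax: $8,836.06 × 0.0275 = $242.99
State disability insurance: $9,450.33 × 0.018 = $170.11
Medicare: $9,450.33 × 0.01 = $94.50
PFL insurance: $9,450.33 × 0.002 = $18.90
AD&D insurance premium: $364.57
Parking deduction: $214.01
(Employer's $244.45 toward parking deduction is not withheld from the employee.)
Total deductions = $614.27 + $1,855.57 + $353.44 + $242.99 + $170.11 + $94.50 + $18.90 + $364.57 + $214.01 = $3,928.36
Net pay = $9,450.33 − $3,928.36 = $5,521.97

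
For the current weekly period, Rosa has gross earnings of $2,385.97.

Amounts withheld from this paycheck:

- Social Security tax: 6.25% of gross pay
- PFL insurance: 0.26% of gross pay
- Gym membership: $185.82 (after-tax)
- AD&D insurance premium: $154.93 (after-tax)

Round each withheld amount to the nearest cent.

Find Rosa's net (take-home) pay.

PFL insurance: $2,385.97 × 0.0026 = $6.20
Social Security tax: $2,385.97 × 0.0625 = $149.12
AD&D insurance premium: $154.93
Gym membership: $185.82
Total deductions = $6.20 + $149.12 + $154.93 + $185.82 = $496.07
Net pay = $2,385.97 − $496.07 = $1,889.90

$1,889.90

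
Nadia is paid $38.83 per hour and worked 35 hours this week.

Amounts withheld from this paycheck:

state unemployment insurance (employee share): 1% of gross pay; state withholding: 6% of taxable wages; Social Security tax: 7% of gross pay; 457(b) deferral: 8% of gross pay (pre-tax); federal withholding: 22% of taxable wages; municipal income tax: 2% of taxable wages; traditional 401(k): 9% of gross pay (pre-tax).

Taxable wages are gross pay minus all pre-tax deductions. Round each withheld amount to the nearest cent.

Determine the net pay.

$680.90

Gross pay: 35 × $38.83 = $1359.05
457(b) deferral: $1359.05 × 0.08 = $108.72
Traditional 401(k): $1359.05 × 0.09 = $122.31
Pre-tax total = $108.72 + $122.31 = $231.03
Taxable wages = $1359.05 − $231.03 = $1128.02
Municipal income tax: $1128.02 × 0.02 = $22.56
State withholding: $1128.02 × 0.06 = $67.68
Federal withholding: $1128.02 × 0.22 = $248.16
Social Security tax: $1359.05 × 0.07 = $95.13
State unemployment insurance (employee share): $1359.05 × 0.01 = $13.59
Total deductions = $108.72 + $122.31 + $22.56 + $67.68 + $248.16 + $95.13 + $13.59 = $678.15
Net pay = $1359.05 − $678.15 = $680.90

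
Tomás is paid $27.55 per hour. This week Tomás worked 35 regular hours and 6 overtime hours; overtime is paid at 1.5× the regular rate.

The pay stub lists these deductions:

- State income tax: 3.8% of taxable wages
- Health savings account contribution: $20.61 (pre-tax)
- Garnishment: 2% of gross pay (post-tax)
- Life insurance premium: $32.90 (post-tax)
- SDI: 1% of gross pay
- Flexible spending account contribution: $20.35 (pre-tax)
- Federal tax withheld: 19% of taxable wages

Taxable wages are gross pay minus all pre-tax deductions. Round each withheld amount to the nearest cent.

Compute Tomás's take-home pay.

$834.93

Regular pay: 35 × $27.55 = $964.25
Overtime pay: 6 × $27.55 × 1.5 = $247.95
Gross pay = $964.25 + $247.95 = $1212.20
Flexible spending account contribution: $20.35
Health savings account contribution: $20.61
Pre-tax total = $20.35 + $20.61 = $40.96
Taxable wages = $1212.20 − $40.96 = $1171.24
Federal tax withheld: $1171.24 × 0.19 = $222.54
State income tax: $1171.24 × 0.038 = $44.51
SDI: $1212.20 × 0.01 = $12.12
Life insurance premium: $32.90
Garnishment: $1212.20 × 0.02 = $24.24
Total deductions = $20.35 + $20.61 + $222.54 + $44.51 + $12.12 + $32.90 + $24.24 = $377.27
Net pay = $1212.20 − $377.27 = $834.93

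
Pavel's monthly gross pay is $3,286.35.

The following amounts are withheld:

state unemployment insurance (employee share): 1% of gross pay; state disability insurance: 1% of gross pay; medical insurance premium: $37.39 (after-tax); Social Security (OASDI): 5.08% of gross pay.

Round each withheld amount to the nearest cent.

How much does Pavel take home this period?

Social Security (OASDI): $3,286.35 × 0.0508 = $166.95
State disability insurance: $3,286.35 × 0.01 = $32.86
State unemployment insurance (employee share): $3,286.35 × 0.01 = $32.86
Medical insurance premium: $37.39
Total deductions = $166.95 + $32.86 + $32.86 + $37.39 = $270.06
Net pay = $3,286.35 − $270.06 = $3,016.29

$3,016.29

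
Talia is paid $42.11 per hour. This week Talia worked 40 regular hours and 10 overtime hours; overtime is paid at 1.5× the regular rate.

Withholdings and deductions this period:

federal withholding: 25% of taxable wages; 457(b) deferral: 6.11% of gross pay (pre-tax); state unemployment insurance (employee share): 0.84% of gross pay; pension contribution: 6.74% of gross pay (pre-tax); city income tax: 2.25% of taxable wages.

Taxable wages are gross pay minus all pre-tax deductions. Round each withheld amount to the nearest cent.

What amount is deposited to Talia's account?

Regular pay: 40 × $42.11 = $1,684.40
Overtime pay: 10 × $42.11 × 1.5 = $631.65
Gross pay = $1,684.40 + $631.65 = $2,316.05
457(b) deferral: $2,316.05 × 0.0611 = $141.51
Pension contribution: $2,316.05 × 0.0674 = $156.10
Pre-tax total = $141.51 + $156.10 = $297.61
Taxable wages = $2,316.05 − $297.61 = $2,018.44
City income tax: $2,018.44 × 0.0225 = $45.41
Federal withholding: $2,018.44 × 0.25 = $504.61
State unemployment insurance (employee share): $2,316.05 × 0.0084 = $19.45
Total deductions = $141.51 + $156.10 + $45.41 + $504.61 + $19.45 = $867.08
Net pay = $2,316.05 − $867.08 = $1,448.97

$1,448.97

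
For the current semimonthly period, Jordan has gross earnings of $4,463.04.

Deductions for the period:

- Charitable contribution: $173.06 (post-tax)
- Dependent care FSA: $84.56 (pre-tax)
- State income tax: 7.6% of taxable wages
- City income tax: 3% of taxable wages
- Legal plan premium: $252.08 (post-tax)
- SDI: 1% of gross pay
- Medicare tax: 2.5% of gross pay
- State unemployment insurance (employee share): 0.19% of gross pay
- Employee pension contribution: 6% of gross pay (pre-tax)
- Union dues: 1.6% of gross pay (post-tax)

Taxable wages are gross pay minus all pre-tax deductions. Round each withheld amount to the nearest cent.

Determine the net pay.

Dependent care FSA: $84.56
Employee pension contribution: $4,463.04 × 0.06 = $267.78
Pre-tax total = $84.56 + $267.78 = $352.34
Taxable wages = $4,463.04 − $352.34 = $4,110.70
State income tax: $4,110.70 × 0.076 = $312.41
City income tax: $4,110.70 × 0.03 = $123.32
State unemployment insurance (employee share): $4,463.04 × 0.0019 = $8.48
Medicare tax: $4,463.04 × 0.025 = $111.58
SDI: $4,463.04 × 0.01 = $44.63
Legal plan premium: $252.08
Charitable contribution: $173.06
Union dues: $4,463.04 × 0.016 = $71.41
Total deductions = $84.56 + $267.78 + $312.41 + $123.32 + $8.48 + $111.58 + $44.63 + $252.08 + $173.06 + $71.41 = $1,449.31
Net pay = $4,463.04 − $1,449.31 = $3,013.73

$3,013.73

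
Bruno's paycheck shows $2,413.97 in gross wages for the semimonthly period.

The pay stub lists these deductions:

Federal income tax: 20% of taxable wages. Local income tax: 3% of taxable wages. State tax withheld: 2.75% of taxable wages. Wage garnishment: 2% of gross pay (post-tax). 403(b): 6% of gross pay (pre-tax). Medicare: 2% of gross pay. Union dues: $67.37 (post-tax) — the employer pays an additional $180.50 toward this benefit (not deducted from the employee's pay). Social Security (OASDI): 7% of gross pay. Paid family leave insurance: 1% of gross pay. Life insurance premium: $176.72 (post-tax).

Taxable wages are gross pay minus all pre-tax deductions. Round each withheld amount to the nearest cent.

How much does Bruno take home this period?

$1,151.06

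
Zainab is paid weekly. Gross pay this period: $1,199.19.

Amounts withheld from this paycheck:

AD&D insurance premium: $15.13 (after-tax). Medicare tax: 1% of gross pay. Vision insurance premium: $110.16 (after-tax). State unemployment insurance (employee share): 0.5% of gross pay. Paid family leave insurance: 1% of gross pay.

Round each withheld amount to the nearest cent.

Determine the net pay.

$1,043.92

State unemployment insurance (employee share): $1,199.19 × 0.005 = $6.00
Medicare tax: $1,199.19 × 0.01 = $11.99
Paid family leave insurance: $1,199.19 × 0.01 = $11.99
AD&D insurance premium: $15.13
Vision insurance premium: $110.16
Total deductions = $6.00 + $11.99 + $11.99 + $15.13 + $110.16 = $155.27
Net pay = $1,199.19 − $155.27 = $1,043.92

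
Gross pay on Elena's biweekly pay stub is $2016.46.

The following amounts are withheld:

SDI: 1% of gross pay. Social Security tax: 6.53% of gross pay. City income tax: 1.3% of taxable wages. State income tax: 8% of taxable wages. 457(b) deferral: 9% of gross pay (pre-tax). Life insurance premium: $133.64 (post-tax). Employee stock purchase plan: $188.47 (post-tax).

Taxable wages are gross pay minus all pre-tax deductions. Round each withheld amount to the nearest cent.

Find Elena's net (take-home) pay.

$1190.39

457(b) deferral: $2016.46 × 0.09 = $181.48
Taxable wages = $2016.46 − $181.48 = $1834.98
City income tax: $1834.98 × 0.013 = $23.85
State income tax: $1834.98 × 0.08 = $146.80
SDI: $2016.46 × 0.01 = $20.16
Social Security tax: $2016.46 × 0.0653 = $131.67
Life insurance premium: $133.64
Employee stock purchase plan: $188.47
Total deductions = $181.48 + $23.85 + $146.80 + $20.16 + $131.67 + $133.64 + $188.47 = $826.07
Net pay = $2016.46 − $826.07 = $1190.39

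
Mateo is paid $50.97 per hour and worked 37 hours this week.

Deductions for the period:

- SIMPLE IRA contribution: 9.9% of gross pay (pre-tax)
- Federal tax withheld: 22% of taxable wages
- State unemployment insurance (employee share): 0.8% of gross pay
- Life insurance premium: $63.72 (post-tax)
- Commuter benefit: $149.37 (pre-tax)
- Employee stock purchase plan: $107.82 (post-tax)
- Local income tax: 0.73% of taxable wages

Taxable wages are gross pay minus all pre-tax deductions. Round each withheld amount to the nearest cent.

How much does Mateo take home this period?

Gross pay: 37 × $50.97 = $1,885.89
Commuter benefit: $149.37
SIMPLE IRA contribution: $1,885.89 × 0.099 = $186.70
Pre-tax total = $149.37 + $186.70 = $336.07
Taxable wages = $1,885.89 − $336.07 = $1,549.82
Federal tax withheld: $1,549.82 × 0.22 = $340.96
Local income tax: $1,549.82 × 0.0073 = $11.31
State unemployment insurance (employee share): $1,885.89 × 0.008 = $15.09
Life insurance premium: $63.72
Employee stock purchase plan: $107.82
Total deductions = $149.37 + $186.70 + $340.96 + $11.31 + $15.09 + $63.72 + $107.82 = $874.97
Net pay = $1,885.89 − $874.97 = $1,010.92

$1,010.92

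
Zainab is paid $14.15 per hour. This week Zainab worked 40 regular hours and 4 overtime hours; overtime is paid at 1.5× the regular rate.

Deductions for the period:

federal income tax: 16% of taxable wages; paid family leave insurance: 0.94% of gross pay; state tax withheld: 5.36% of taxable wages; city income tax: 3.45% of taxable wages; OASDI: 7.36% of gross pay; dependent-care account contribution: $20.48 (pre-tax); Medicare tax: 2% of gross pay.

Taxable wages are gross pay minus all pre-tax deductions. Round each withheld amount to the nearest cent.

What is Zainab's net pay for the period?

$406.96

Regular pay: 40 × $14.15 = $566.00
Overtime pay: 4 × $14.15 × 1.5 = $84.90
Gross pay = $566.00 + $84.90 = $650.90
Dependent-care account contribution: $20.48
Taxable wages = $650.90 − $20.48 = $630.42
City income tax: $630.42 × 0.0345 = $21.75
State tax withheld: $630.42 × 0.0536 = $33.79
Federal income tax: $630.42 × 0.16 = $100.87
Medicare tax: $650.90 × 0.02 = $13.02
OASDI: $650.90 × 0.0736 = $47.91
Paid family leave insurance: $650.90 × 0.0094 = $6.12
Total deductions = $20.48 + $21.75 + $33.79 + $100.87 + $13.02 + $47.91 + $6.12 = $243.94
Net pay = $650.90 − $243.94 = $406.96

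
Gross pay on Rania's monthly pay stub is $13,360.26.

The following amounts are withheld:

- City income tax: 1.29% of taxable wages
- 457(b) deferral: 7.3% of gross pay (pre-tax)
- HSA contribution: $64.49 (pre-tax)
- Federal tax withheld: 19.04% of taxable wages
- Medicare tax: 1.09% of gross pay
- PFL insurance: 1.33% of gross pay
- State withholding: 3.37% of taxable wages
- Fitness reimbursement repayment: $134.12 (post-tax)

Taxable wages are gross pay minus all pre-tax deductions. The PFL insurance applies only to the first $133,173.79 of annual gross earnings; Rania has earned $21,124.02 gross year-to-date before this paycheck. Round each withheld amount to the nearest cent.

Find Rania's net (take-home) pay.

$8,943.08

HSA contribution: $64.49
457(b) deferral: $13,360.26 × 0.073 = $975.30
Pre-tax total = $64.49 + $975.30 = $1,039.79
Taxable wages = $13,360.26 − $1,039.79 = $12,320.47
State withholding: $12,320.47 × 0.0337 = $415.20
Federal tax withheld: $12,320.47 × 0.1904 = $2,345.82
City income tax: $12,320.47 × 0.0129 = $158.93
Medicare tax: $13,360.26 × 0.0109 = $145.63
PFL insurance: cap not yet reached, full $13,360.26 is subject → $13,360.26 × 0.0133 = $177.69
Fitness reimbursement repayment: $134.12
Total deductions = $64.49 + $975.30 + $415.20 + $2,345.82 + $158.93 + $145.63 + $177.69 + $134.12 = $4,417.18
Net pay = $13,360.26 − $4,417.18 = $8,943.08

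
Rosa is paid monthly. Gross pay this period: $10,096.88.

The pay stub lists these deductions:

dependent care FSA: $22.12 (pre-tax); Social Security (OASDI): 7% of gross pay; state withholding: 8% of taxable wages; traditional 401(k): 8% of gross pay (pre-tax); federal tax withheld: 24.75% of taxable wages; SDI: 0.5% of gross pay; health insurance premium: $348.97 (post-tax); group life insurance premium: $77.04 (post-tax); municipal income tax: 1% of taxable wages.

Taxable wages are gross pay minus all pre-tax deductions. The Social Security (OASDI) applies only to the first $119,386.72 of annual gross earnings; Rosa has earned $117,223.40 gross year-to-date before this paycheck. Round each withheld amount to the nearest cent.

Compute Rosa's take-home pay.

Traditional 401(k): $10,096.88 × 0.08 = $807.75
Dependent care FSA: $22.12
Pre-tax total = $807.75 + $22.12 = $829.87
Taxable wages = $10,096.88 − $829.87 = $9,267.01
State withholding: $9,267.01 × 0.08 = $741.36
Federal tax withheld: $9,267.01 × 0.2475 = $2,293.58
Municipal income tax: $9,267.01 × 0.01 = $92.67
Social Security (OASDI): only $119,386.72 − $117,223.40 = $2,163.32 of this check is subject → $2,163.32 × 0.07 = $151.43
SDI: $10,096.88 × 0.005 = $50.48
Group life insurance premium: $77.04
Health insurance premium: $348.97
Total deductions = $807.75 + $22.12 + $741.36 + $2,293.58 + $92.67 + $151.43 + $50.48 + $77.04 + $348.97 = $4,585.40
Net pay = $10,096.88 − $4,585.40 = $5,511.48

$5,511.48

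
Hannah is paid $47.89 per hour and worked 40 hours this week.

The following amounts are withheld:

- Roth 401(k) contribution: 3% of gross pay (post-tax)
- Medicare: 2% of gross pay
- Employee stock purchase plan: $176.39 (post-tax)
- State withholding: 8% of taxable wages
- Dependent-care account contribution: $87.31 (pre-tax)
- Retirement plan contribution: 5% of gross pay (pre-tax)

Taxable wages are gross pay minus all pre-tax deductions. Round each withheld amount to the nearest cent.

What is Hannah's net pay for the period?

$1321.74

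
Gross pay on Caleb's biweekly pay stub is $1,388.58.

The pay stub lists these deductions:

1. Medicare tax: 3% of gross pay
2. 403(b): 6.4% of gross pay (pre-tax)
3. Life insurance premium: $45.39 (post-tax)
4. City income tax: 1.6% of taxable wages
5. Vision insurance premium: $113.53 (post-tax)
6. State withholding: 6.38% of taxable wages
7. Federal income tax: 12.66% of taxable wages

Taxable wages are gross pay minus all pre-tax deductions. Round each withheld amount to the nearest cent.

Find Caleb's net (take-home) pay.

403(b): $1,388.58 × 0.064 = $88.87
Taxable wages = $1,388.58 − $88.87 = $1,299.71
Federal income tax: $1,299.71 × 0.1266 = $164.54
City income tax: $1,299.71 × 0.016 = $20.80
State withholding: $1,299.71 × 0.0638 = $82.92
Medicare tax: $1,388.58 × 0.03 = $41.66
Vision insurance premium: $113.53
Life insurance premium: $45.39
Total deductions = $88.87 + $164.54 + $20.80 + $82.92 + $41.66 + $113.53 + $45.39 = $557.71
Net pay = $1,388.58 − $557.71 = $830.87

$830.87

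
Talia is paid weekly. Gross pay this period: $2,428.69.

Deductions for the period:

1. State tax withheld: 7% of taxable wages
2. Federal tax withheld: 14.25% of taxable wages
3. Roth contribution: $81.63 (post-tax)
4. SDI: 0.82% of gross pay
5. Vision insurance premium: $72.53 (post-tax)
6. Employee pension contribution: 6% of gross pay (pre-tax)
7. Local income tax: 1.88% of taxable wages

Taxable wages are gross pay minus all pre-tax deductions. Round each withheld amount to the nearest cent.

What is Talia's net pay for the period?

Employee pension contribution: $2,428.69 × 0.06 = $145.72
Taxable wages = $2,428.69 − $145.72 = $2,282.97
Federal tax withheld: $2,282.97 × 0.1425 = $325.32
Local income tax: $2,282.97 × 0.0188 = $42.92
State tax withheld: $2,282.97 × 0.07 = $159.81
SDI: $2,428.69 × 0.0082 = $19.92
Vision insurance premium: $72.53
Roth contribution: $81.63
Total deductions = $145.72 + $325.32 + $42.92 + $159.81 + $19.92 + $72.53 + $81.63 = $847.85
Net pay = $2,428.69 − $847.85 = $1,580.84

$1,580.84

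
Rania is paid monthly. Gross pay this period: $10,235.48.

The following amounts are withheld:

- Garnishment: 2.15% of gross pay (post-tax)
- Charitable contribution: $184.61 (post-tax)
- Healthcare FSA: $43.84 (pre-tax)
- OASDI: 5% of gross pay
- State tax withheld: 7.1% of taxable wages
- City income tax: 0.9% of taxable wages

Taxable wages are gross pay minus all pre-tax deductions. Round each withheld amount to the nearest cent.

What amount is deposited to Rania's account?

Healthcare FSA: $43.84
Taxable wages = $10,235.48 − $43.84 = $10,191.64
State tax withheld: $10,191.64 × 0.071 = $723.61
City income tax: $10,191.64 × 0.009 = $91.72
OASDI: $10,235.48 × 0.05 = $511.77
Charitable contribution: $184.61
Garnishment: $10,235.48 × 0.0215 = $220.06
Total deductions = $43.84 + $723.61 + $91.72 + $511.77 + $184.61 + $220.06 = $1,775.61
Net pay = $10,235.48 − $1,775.61 = $8,459.87

$8,459.87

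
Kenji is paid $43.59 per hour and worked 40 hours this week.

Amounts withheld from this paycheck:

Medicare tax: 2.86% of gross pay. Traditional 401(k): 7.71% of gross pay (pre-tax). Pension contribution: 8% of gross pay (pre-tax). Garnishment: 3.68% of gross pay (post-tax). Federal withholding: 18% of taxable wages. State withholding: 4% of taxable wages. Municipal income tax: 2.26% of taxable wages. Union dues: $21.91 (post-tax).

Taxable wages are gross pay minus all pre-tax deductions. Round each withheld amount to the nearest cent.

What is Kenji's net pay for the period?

$977.20

Gross pay: 40 × $43.59 = $1743.60
Pension contribution: $1743.60 × 0.08 = $139.49
Traditional 401(k): $1743.60 × 0.0771 = $134.43
Pre-tax total = $139.49 + $134.43 = $273.92
Taxable wages = $1743.60 − $273.92 = $1469.68
State withholding: $1469.68 × 0.04 = $58.79
Municipal income tax: $1469.68 × 0.0226 = $33.21
Federal withholding: $1469.68 × 0.18 = $264.54
Medicare tax: $1743.60 × 0.0286 = $49.87
Garnishment: $1743.60 × 0.0368 = $64.16
Union dues: $21.91
Total deductions = $139.49 + $134.43 + $58.79 + $33.21 + $264.54 + $49.87 + $64.16 + $21.91 = $766.40
Net pay = $1743.60 − $766.40 = $977.20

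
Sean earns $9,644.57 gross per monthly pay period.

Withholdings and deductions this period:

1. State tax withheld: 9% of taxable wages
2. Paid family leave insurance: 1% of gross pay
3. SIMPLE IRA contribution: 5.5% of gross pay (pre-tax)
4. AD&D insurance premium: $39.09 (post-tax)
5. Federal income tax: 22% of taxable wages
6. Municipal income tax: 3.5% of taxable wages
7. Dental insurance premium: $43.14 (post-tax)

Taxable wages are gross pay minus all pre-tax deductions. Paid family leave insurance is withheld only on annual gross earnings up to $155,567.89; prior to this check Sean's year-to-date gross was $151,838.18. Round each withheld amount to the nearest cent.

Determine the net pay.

$5,850.22

SIMPLE IRA contribution: $9,644.57 × 0.055 = $530.45
Taxable wages = $9,644.57 − $530.45 = $9,114.12
State tax withheld: $9,114.12 × 0.09 = $820.27
Federal income tax: $9,114.12 × 0.22 = $2,005.11
Municipal income tax: $9,114.12 × 0.035 = $318.99
Paid family leave insurance: only $155,567.89 − $151,838.18 = $3,729.71 of this check is subject → $3,729.71 × 0.01 = $37.30
AD&D insurance premium: $39.09
Dental insurance premium: $43.14
Total deductions = $530.45 + $820.27 + $2,005.11 + $318.99 + $37.30 + $39.09 + $43.14 = $3,794.35
Net pay = $9,644.57 − $3,794.35 = $5,850.22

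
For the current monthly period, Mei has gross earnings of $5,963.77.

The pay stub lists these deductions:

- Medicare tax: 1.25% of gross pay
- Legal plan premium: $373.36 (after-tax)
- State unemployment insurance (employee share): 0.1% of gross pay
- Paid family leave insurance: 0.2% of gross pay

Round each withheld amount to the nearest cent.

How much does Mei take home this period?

Medicare tax: $5,963.77 × 0.0125 = $74.55
State unemployment insurance (employee share): $5,963.77 × 0.001 = $5.96
Paid family leave insurance: $5,963.77 × 0.002 = $11.93
Legal plan premium: $373.36
Total deductions = $74.55 + $5.96 + $11.93 + $373.36 = $465.80
Net pay = $5,963.77 − $465.80 = $5,497.97

$5,497.97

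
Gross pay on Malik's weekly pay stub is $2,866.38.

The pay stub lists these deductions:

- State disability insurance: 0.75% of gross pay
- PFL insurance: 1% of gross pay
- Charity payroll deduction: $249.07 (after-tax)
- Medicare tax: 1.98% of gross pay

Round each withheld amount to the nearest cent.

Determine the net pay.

Medicare tax: $2,866.38 × 0.0198 = $56.75
PFL insurance: $2,866.38 × 0.01 = $28.66
State disability insurance: $2,866.38 × 0.0075 = $21.50
Charity payroll deduction: $249.07
Total deductions = $56.75 + $28.66 + $21.50 + $249.07 = $355.98
Net pay = $2,866.38 − $355.98 = $2,510.40

$2,510.40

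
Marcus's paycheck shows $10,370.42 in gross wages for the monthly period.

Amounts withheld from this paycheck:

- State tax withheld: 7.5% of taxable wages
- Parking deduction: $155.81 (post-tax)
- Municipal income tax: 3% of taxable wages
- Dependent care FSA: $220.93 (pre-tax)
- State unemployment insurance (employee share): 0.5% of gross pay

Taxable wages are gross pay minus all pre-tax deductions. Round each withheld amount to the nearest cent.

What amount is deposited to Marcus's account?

Dependent care FSA: $220.93
Taxable wages = $10,370.42 − $220.93 = $10,149.49
Municipal income tax: $10,149.49 × 0.03 = $304.48
State tax withheld: $10,149.49 × 0.075 = $761.21
State unemployment insurance (employee share): $10,370.42 × 0.005 = $51.85
Parking deduction: $155.81
Total deductions = $220.93 + $304.48 + $761.21 + $51.85 + $155.81 = $1,494.28
Net pay = $10,370.42 − $1,494.28 = $8,876.14

$8,876.14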